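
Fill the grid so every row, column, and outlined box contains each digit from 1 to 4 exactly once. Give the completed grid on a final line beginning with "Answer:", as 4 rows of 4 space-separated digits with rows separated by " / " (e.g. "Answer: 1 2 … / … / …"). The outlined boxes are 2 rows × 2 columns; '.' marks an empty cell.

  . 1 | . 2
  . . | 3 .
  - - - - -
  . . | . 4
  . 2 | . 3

Step 1. [r4c1∈{1,4}] 4 has one home in row 4: r4c1, so r4c1=4.
Step 2. [r3c1∈{1,3}] across col 1, 1 lands solely at r3c1 ⇒ r3c1=1.
Step 3. [r3c2∈{3}] r3c2 has the single candidate 3. So r3c2=3.
Step 4. [r3c3∈{2}] nothing but 2 survives at r3c3. So r3c3=2.
Step 5. [r1c1∈{3}] nothing but 3 survives at r1c1, so r1c1=3.
Step 6. [r1c3∈{4}] r1c3's peers cover all but 4, so r1c3=4.
Step 7. [r4c3∈{1}] r4c3 is down to just 1 ⇒ r4c3=1.
Step 8. [r2c2∈{4}] only 4 remains possible at r2c2, so r2c2=4.
Step 9. [r2c4∈{1}] r2c4's peers cover all but 1 ⇒ r2c4=1.
Step 10. [r2c1∈{2}] only 2 remains possible at r2c1 ⇒ r2c1=2.

Answer: 3 1 4 2 / 2 4 3 1 / 1 3 2 4 / 4 2 1 3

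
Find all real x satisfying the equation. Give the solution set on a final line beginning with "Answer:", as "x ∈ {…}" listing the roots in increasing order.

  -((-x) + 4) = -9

Step 1. [-((-x) + 4) = -9] leading − — multiply by −1. So neg: (-x) + 4 = 9.
Step 2. [(-x) + 4 = 9] +4 is outermost — subtract 4 both sides. So sub: -x = 5.
Step 3. [-x = 5] LHS negated; negate both sides, so neg: x = -5.

Answer: x ∈ {-5}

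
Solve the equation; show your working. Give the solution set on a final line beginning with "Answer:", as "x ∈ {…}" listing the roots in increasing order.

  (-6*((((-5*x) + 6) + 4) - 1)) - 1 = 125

Step 1. [(-6*((((-5*x) + 6) + 4) - 1)) - 1 = 125] the outer -1 inverts by adding 1 ⇒ sub: -6*((((-5*x) + 6) + 4) - 1) = 126.
Step 2. [-6*((((-5*x) + 6) + 4) - 1) = 126] leading coefficient -6: divide by -6 ⇒ div: (((-5*x) + 6) + 4) - 1 = -21.
Step 3. [(((-5*x) + 6) + 4) - 1 = -21] -1 is outermost — add 1 both sides, so sub: ((-5*x) + 6) + 4 = -20.
Step 4. [((-5*x) + 6) + 4 = -20] 4 comes off first (subtract 4) ⇒ sub: (-5*x) + 6 = -24.
Step 5. [(-5*x) + 6 = -24] 6 comes off first (subtract 6), so sub: -5*x = -30.
Step 6. [-5*x = -30] -5 out front; divide by -5, so div: x = 6.

Answer: x ∈ {6}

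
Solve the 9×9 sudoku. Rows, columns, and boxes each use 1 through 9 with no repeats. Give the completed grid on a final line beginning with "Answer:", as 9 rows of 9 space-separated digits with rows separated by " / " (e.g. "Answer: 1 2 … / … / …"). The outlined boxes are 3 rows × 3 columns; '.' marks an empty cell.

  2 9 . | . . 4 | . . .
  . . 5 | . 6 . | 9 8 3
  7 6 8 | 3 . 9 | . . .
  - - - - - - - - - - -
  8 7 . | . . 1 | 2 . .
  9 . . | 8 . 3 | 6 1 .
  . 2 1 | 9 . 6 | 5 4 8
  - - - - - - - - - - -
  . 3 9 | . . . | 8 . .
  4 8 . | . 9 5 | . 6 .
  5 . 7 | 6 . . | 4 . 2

Step 1. [r5c5∈{2,4,5,7}] in row 5, 2 fits only at r5c5 ⇒ r5c5=2.
Step 2. [r3c7∈{1}] nothing but 1 survives at r3c7, so r3c7=1.
Step 3. [r1c7∈{7}] only 7 remains possible at r1c7, so r1c7=7.
Step 4. [r7c8∈{5,7}] in col 8, 7 fits only at r7c8. So r7c8=7.
Step 5. [r3c5∈{5}] r3c5 has the single candidate 5 ⇒ r3c5=5.
Step 6. [r1c4∈{1}] r1c4 has the single candidate 1. So r1c4=1.
Step 7. [r4c8∈{3,9}] in box 6, 3 fits only at r4c8, so r4c8=3.
Step 8. [r4c5∈{4}] r4c5's peers cover all but 4 ⇒ r4c5=4.
Step 9. [r7c6∈{2}] nothing but 2 survives at r7c6 ⇒ r7c6=2.
Step 10. [r9c2∈{1}] nothing but 1 survives at r9c2, so r9c2=1.
Step 11. [r7c9∈{1,5}] 5 has one home in row 7: r7c9. So r7c9=5.
Step 12. [r1c5∈{8}] r1c5's peers cover all but 8, so r1c5=8.
Step 13. [r5c3∈{4}] only 4 remains possible at r5c3 ⇒ r5c3=4.
Step 14. [r2c4∈{2,7}] r2c4 is the only open cell in row 2 admitting 2, so r2c4=2.
Step 15. [r2c1∈{1}] r2c1 has the single candidate 1. So r2c1=1.
Step 16. [r1c3∈{3}] only 3 remains possible at r1c3, so r1c3=3.
Step 17. [r7c5∈{1}] r7c5 has the single candidate 1. So r7c5=1.
Step 18. [r3c8∈{2}] r3c8 is down to just 2, so r3c8=2.
Step 19. [r7c4∈{4}] r7c4 is down to just 4. So r7c4=4.
Step 20. [r9c8∈{9}] only 9 remains possible at r9c8, so r9c8=9.
Step 21. [r8c7∈{3}] r8c7's peers cover all but 3, so r8c7=3.
Step 22. [r1c8∈{5}] only 5 remains possible at r1c8 ⇒ r1c8=5.
Step 23. [r8c9∈{1}] r8c9 has the single candidate 1, so r8c9=1.
Step 24. [r2c2∈{4}] r2c2 is down to just 4, so r2c2=4.
Step 25. [r9c6∈{8}] only 8 remains possible at r9c6 ⇒ r9c6=8.
Step 26. [r3c9∈{4}] r3c9 is down to just 4 ⇒ r3c9=4.
Step 27. [r8c3∈{2}] r8c3 is down to just 2. So r8c3=2.
Step 28. [r9c5∈{3}] nothing but 3 survives at r9c5 ⇒ r9c5=3.
Step 29. [r2c6∈{7}] nothing but 7 survives at r2c6. So r2c6=7.
Step 30. [r4c9∈{9}] r4c9 is down to just 9 ⇒ r4c9=9.
Step 31. [r1c9∈{6}] nothing but 6 survives at r1c9, so r1c9=6.
Step 32. [r5c2∈{5}] only 5 remains possible at r5c2, so r5c2=5.
Step 33. [r5c9∈{7}] r5c9 is down to just 7. So r5c9=7.
Step 34. [r6c1∈{3}] nothing but 3 survives at r6c1, so r6c1=3.
Step 35. [r4c4∈{5}] r4c4's peers cover all but 5, so r4c4=5.
Step 36. [r4c3∈{6}] r4c3 has the single candidate 6, so r4c3=6.
Step 37. [r8c4∈{7}] nothing but 7 survives at r8c4. So r8c4=7.
Step 38. [r7c1∈{6}] nothing but 6 survives at r7c1, so r7c1=6.
Step 39. [r6c5∈{7}] r6c5's peers cover all but 7, so r6c5=7.

Answer: 2 9 3 1 8 4 7 5 6 / 1 4 5 2 6 7 9 8 3 / 7 6 8 3 5 9 1 2 4 / 8 7 6 5 4 1 2 3 9 / 9 5 4 8 2 3 6 1 7 / 3 2 1 9 7 6 5 4 8 / 6 3 9 4 1 2 8 7 5 / 4 8 2 7 9 5 3 6 1 / 5 1 7 6 3 8 4 9 2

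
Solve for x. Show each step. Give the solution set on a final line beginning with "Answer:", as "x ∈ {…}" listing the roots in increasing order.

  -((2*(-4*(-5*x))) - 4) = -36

Step 1. [-((2*(-4*(-5*x))) - 4) = -36] leading − — multiply by −1, so neg: (2*(-4*(-5*x))) - 4 = 36.
Step 2. [(2*(-4*(-5*x))) - 4 = 36] 2 divides every term; factor it out ⇒ factor: (-4*(-5*x)) - 2 = 18.
Step 3. [(-4*(-5*x)) - 2 = 18] -2 is outermost — add 2 both sides ⇒ sub: -4*(-5*x) = 20.
Step 4. [-4*(-5*x) = 20] divide by the outer -4 ⇒ div: -5*x = -5.
Step 5. [-5*x = -5] -5·(inner) — divide through by -5. So div: x = 1.

Answer: x ∈ {1}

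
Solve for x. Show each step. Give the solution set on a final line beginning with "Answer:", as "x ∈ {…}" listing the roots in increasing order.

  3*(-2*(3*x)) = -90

Step 1. [3*(-2*(3*x)) = -90] LHS = 3·(…); ÷3 both sides, so div: -2*(3*x) = -30.
Step 2. [-2*(3*x) = -30] leading coefficient -2: divide by -2, so div: 3*x = 15.
Step 3. [3*x = 15] leading coefficient 3: divide by 3. So div: x = 5.

Answer: x ∈ {5}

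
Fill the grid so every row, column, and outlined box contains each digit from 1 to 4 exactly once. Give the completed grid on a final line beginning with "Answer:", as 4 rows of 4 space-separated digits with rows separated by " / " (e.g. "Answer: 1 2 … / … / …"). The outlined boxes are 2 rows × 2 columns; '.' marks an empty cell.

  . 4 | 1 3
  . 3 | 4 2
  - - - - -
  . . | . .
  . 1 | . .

Step 1. [r3c2∈{2}] r3c2's peers cover all but 2, so r3c2=2.
Step 2. [r3c3∈{3}] only 3 remains possible at r3c3. So r3c3=3.
Step 3. [r4c4∈{4}] r4c4's peers cover all but 4 ⇒ r4c4=4.
Step 4. [r1c1∈{2}] only 2 remains possible at r1c1. So r1c1=2.
Step 5. [r4c1∈{3}] only 3 remains possible at r4c1. So r4c1=3.
Step 6. [r3c1∈{4}] r3c1 is down to just 4 ⇒ r3c1=4.
Step 7. [r2c1∈{1}] only 1 remains possible at r2c1, so r2c1=1.
Step 8. [r4c3∈{2}] only 2 remains possible at r4c3. So r4c3=2.
Step 9. [r3c4∈{1}] r3c4's peers cover all but 1. So r3c4=1.

Answer: 2 4 1 3 / 1 3 4 2 / 4 2 3 1 / 3 1 2 4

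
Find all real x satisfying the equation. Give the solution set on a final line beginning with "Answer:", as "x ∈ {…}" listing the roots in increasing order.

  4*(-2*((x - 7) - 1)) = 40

Step 1. [4*(-2*((x - 7) - 1)) = 40] leading coefficient 4: divide by 4, so div: -2*((x - 7) - 1) = 10.
Step 2. [-2*((x - 7) - 1) = 10] -2·(inner) — divide through by -2, so div: (x - 7) - 1 = -5.
Step 3. [(x - 7) - 1 = -5] 1 comes off first (add 1). So sub: x - 7 = -4.
Step 4. [x - 7 = -4] -7 is outermost — add 7 both sides, so sub: x = 3.

Answer: x ∈ {3}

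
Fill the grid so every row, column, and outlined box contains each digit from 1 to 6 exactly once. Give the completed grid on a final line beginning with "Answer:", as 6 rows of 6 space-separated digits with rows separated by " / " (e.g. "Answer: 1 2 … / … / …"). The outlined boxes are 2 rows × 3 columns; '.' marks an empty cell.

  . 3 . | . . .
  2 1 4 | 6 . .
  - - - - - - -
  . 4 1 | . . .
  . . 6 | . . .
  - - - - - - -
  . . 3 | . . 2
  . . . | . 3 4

Step 1. [r2c5∈{5}] r2c5 is down to just 5, so r2c5=5.
Step 2. [r5c5∈{1,6}] across box 6, 6 lands solely at r5c5 ⇒ r5c5=6.
Step 3. [r5c2∈{5}] r5c2 has the single candidate 5 ⇒ r5c2=5.
Step 4. [r5c4∈{1}] r5c4's peers cover all but 1, so r5c4=1.
Step 5. [r3c5∈{2}] only 2 remains possible at r3c5 ⇒ r3c5=2.
Step 6. [r2c6∈{3}] r2c6 has the single candidate 3, so r2c6=3.
Step 7. [r1c1∈{5,6}] r1c1 is the only open cell in row 1 admitting 6 ⇒ r1c1=6.
Step 8. [r6c4∈{5}] r6c4's peers cover all but 5 ⇒ r6c4=5.
Step 9. [r3c4∈{3}] r3c4 has the single candidate 3 ⇒ r3c4=3.
Step 10. [r4c4∈{4}] r4c4 has the single candidate 4 ⇒ r4c4=4.
Step 11. [r4c5∈{1}] only 1 remains possible at r4c5 ⇒ r4c5=1.
Step 12. [r4c6∈{5}] r4c6's peers cover all but 5. So r4c6=5.
Step 13. [r6c2∈{2,6}] r6c2 is the only open cell in row 6 admitting 6, so r6c2=6.
Step 14. [r1c6∈{1}] nothing but 1 survives at r1c6, so r1c6=1.
Step 15. [r5c1∈{4}] r5c1's peers cover all but 4 ⇒ r5c1=4.
Step 16. [r6c1∈{1}] r6c1 is down to just 1. So r6c1=1.
Step 17. [r3c1∈{5}] r3c1 is down to just 5 ⇒ r3c1=5.
Step 18. [r1c5∈{4}] r1c5 has the single candidate 4, so r1c5=4.
Step 19. [r4c1∈{3}] r4c1's peers cover all but 3 ⇒ r4c1=3.
Step 20. [r4c2∈{2}] r4c2 has the single candidate 2. So r4c2=2.
Step 21. [r3c6∈{6}] r3c6's peers cover all but 6 ⇒ r3c6=6.
Step 22. [r1c3∈{5}] only 5 remains possible at r1c3, so r1c3=5.
Step 23. [r1c4∈{2}] nothing but 2 survives at r1c4, so r1c4=2.
Step 24. [r6c3∈{2}] r6c3's peers cover all but 2, so r6c3=2.

Answer: 6 3 5 2 4 1 / 2 1 4 6 5 3 / 5 4 1 3 2 6 / 3 2 6 4 1 5 / 4 5 3 1 6 2 / 1 6 2 5 3 4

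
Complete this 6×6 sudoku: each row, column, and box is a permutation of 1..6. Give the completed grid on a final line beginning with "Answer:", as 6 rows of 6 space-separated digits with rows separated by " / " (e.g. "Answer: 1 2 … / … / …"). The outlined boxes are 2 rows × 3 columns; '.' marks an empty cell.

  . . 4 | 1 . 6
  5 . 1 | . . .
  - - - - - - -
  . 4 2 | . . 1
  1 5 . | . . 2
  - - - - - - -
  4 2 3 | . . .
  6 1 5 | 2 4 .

Step 1. [r1c5∈{2,3,5}] in row 1, 5 fits only at r1c5. So r1c5=5.
Step 2. [r3c1∈{3}] r3c1 has the single candidate 3 ⇒ r3c1=3.
Step 3. [r3c5∈{6}] r3c5 is down to just 6. So r3c5=6.
Step 4. [r2c6∈{3,4}] 4 has one home in col 6: r2c6, so r2c6=4.
Step 5. [r2c4∈{3}] only 3 remains possible at r2c4. So r2c4=3.
Step 6. [r3c4∈{5}] nothing but 5 survives at r3c4 ⇒ r3c4=5.
Step 7. [r5c4∈{6}] r5c4 has the single candidate 6, so r5c4=6.
Step 8. [r5c6∈{5}] r5c6 is down to just 5 ⇒ r5c6=5.
Step 9. [r2c5∈{2}] r2c5's peers cover all but 2, so r2c5=2.
Step 10. [r2c2∈{6}] nothing but 6 survives at r2c2. So r2c2=6.
Step 11. [r1c1∈{2}] r1c1's peers cover all but 2, so r1c1=2.
Step 12. [r6c6∈{3}] r6c6 is down to just 3. So r6c6=3.
Step 13. [r4c5∈{3}] r4c5 is down to just 3. So r4c5=3.
Step 14. [r1c2∈{3}] only 3 remains possible at r1c2. So r1c2=3.
Step 15. [r4c3∈{6}] r4c3 has the single candidate 6. So r4c3=6.
Step 16. [r5c5∈{1}] r5c5 has the single candidate 1, so r5c5=1.
Step 17. [r4c4∈{4}] r4c4 is down to just 4 ⇒ r4c4=4.

Answer: 2 3 4 1 5 6 / 5 6 1 3 2 4 / 3 4 2 5 6 1 / 1 5 6 4 3 2 / 4 2 3 6 1 5 / 6 1 5 2 4 3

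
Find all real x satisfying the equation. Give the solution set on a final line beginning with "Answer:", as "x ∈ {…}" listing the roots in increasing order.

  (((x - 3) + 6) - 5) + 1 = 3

Step 1. [(((x - 3) + 6) - 5) + 1 = 3] subtract 1: x sits inside (… + 1), so sub: ((x - 3) + 6) - 5 = 2.
Step 2. [((x - 3) + 6) - 5 = 2] peel the -5: add 5 from each side, so sub: (x - 3) + 6 = 7.
Step 3. [(x - 3) + 6 = 7] peel the +6: subtract 6 from each side ⇒ sub: x - 3 = 1.
Step 4. [x - 3 = 1] 3 comes off first (add 3). So sub: x = 4.

Answer: x ∈ {4}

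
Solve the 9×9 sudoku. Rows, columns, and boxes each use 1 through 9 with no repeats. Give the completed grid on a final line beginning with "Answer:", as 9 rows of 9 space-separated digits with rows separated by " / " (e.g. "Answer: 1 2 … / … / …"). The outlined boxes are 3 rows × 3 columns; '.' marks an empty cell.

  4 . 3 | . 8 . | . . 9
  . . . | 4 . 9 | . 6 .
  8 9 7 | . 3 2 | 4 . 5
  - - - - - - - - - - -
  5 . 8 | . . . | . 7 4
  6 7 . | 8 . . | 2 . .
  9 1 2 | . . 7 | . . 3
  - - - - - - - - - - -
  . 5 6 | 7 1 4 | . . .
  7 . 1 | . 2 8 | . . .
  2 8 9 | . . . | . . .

Step 1. [r3c8∈{1}] r3c8 has the single candidate 1, so r3c8=1.
Step 2. [r3c4∈{6}] only 6 remains possible at r3c4. So r3c4=6.
Step 3. [r6c4∈{5}] r6c4 is down to just 5. So r6c4=5.
Step 4. [r2c7∈{3,7,8}] in row 2, 3 fits only at r2c7, so r2c7=3.
Step 5. [r5c6∈{1,3}] row 5 places 3 nowhere but r5c6 ⇒ r5c6=3.
Step 6. [r8c4∈{3,9}] 9 has one home in box 8: r8c4, so r8c4=9.
Step 7. [r9c8∈{3,4,5}] 4 has one home in row 9: r9c8, so r9c8=4.
Step 8. [r2c9∈{2,7,8}] row 2 places 8 nowhere but r2c9 ⇒ r2c9=8.
Step 9. [r1c6∈{1,5}] r1c6 is the only open cell in row 1 admitting 5 ⇒ r1c6=5.
Step 10. [r9c6∈{6}] r9c6 is down to just 6 ⇒ r9c6=6.
Step 11. [r6c5∈{4,6}] 4 has one home in row 6: r6c5 ⇒ r6c5=4.
Step 12. [r6c7∈{6,8}] in row 6, 6 fits only at r6c7 ⇒ r6c7=6.
Step 13. [r5c5∈{9}] only 9 remains possible at r5c5. So r5c5=9.
Step 14. [r7c8∈{2,3,8,9}] 9 has one home in col 8: r7c8, so r7c8=9.
Step 15. [r8c7∈{5}] r8c7 is down to just 5, so r8c7=5.
Step 16. [r4c6∈{1}] r4c6 has the single candidate 1 ⇒ r4c6=1.
Step 17. [r9c9∈{1,7}] 7 has one home in col 9: r9c9. So r9c9=7.
Step 18. [r8c8∈{3}] nothing but 3 survives at r8c8, so r8c8=3.
Step 19. [r1c2∈{2,6}] 6 has one home in row 1: r1c2 ⇒ r1c2=6.
Step 20. [r6c8∈{8}] r6c8 has the single candidate 8 ⇒ r6c8=8.
Step 21. [r8c2∈{4}] nothing but 4 survives at r8c2. So r8c2=4.
Step 22. [r4c2∈{3}] r4c2's peers cover all but 3 ⇒ r4c2=3.
Step 23. [r9c4∈{3}] r9c4 is down to just 3, so r9c4=3.
Step 24. [r4c5∈{6}] r4c5 has the single candidate 6 ⇒ r4c5=6.
Step 25. [r2c1∈{1}] nothing but 1 survives at r2c1. So r2c1=1.
Step 26. [r7c7∈{8}] r7c7 is down to just 8 ⇒ r7c7=8.
Step 27. [r4c7∈{9}] only 9 remains possible at r4c7, so r4c7=9.
Step 28. [r9c7∈{1}] r9c7 is down to just 1. So r9c7=1.
Step 29. [r9c5∈{5}] r9c5 has the single candidate 5. So r9c5=5.
Step 30. [r7c9∈{2}] r7c9 is down to just 2, so r7c9=2.
Step 31. [r2c2∈{2}] r2c2's peers cover all but 2 ⇒ r2c2=2.
Step 32. [r1c4∈{1}] nothing but 1 survives at r1c4. So r1c4=1.
Step 33. [r2c3∈{5}] r2c3 is down to just 5, so r2c3=5.
Step 34. [r5c9∈{1}] only 1 remains possible at r5c9 ⇒ r5c9=1.
Step 35. [r1c8∈{2}] r1c8's peers cover all but 2, so r1c8=2.
Step 36. [r4c4∈{2}] only 2 remains possible at r4c4. So r4c4=2.
Step 37. [r5c8∈{5}] r5c8 has the single candidate 5 ⇒ r5c8=5.
Step 38. [r7c1∈{3}] r7c1's peers cover all but 3, so r7c1=3.
Step 39. [r1c7∈{7}] nothing but 7 survives at r1c7. So r1c7=7.
Step 40. [r2c5∈{7}] nothing but 7 survives at r2c5 ⇒ r2c5=7.
Step 41. [r5c3∈{4}] r5c3 has the single candidate 4. So r5c3=4.
Step 42. [r8c9∈{6}] r8c9 is down to just 6 ⇒ r8c9=6.

Answer: 4 6 3 1 8 5 7 2 9 / 1 2 5 4 7 9 3 6 8 / 8 9 7 6 3 2 4 1 5 / 5 3 8 2 6 1 9 7 4 / 6 7 4 8 9 3 2 5 1 / 9 1 2 5 4 7 6 8 3 / 3 5 6 7 1 4 8 9 2 / 7 4 1 9 2 8 5 3 6 / 2 8 9 3 5 6 1 4 7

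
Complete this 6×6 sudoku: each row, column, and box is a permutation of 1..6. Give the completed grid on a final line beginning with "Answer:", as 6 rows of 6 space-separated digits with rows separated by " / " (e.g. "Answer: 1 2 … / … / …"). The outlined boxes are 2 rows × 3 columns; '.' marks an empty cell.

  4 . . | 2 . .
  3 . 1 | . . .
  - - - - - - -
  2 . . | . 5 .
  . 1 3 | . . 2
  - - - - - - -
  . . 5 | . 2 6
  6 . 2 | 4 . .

Step 1. [r6c6∈{1,3,5}] r6c6 is the only open cell in row 6 admitting 5, so r6c6=5.
Step 2. [r1c3∈{6}] r1c3 is down to just 6 ⇒ r1c3=6.
Step 3. [r6c5∈{1,3}] in row 6, 1 fits only at r6c5. So r6c5=1.
Step 4. [r4c4∈{6}] r4c4's peers cover all but 6 ⇒ r4c4=6.
Step 5. [r3c3∈{4}] r3c3 has the single candidate 4, so r3c3=4.
Step 6. [r1c6∈{1,3}] r1c6 is the only open cell in row 1 admitting 1. So r1c6=1.
Step 7. [r5c4∈{3}] r5c4 has the single candidate 3. So r5c4=3.
Step 8. [r2c5∈{4,6}] 6 has one home in row 2: r2c5 ⇒ r2c5=6.
Step 9. [r2c2∈{2,5}] in row 2, 2 fits only at r2c2 ⇒ r2c2=2.
Step 10. [r3c2∈{6}] nothing but 6 survives at r3c2 ⇒ r3c2=6.
Step 11. [r4c1∈{5}] nothing but 5 survives at r4c1. So r4c1=5.
Step 12. [r6c2∈{3}] r6c2 has the single candidate 3, so r6c2=3.
Step 13. [r2c4∈{5}] nothing but 5 survives at r2c4 ⇒ r2c4=5.
Step 14. [r5c2∈{4}] r5c2 has the single candidate 4 ⇒ r5c2=4.
Step 15. [r3c4∈{1}] only 1 remains possible at r3c4. So r3c4=1.
Step 16. [r1c2∈{5}] r1c2's peers cover all but 5, so r1c2=5.
Step 17. [r1c5∈{3}] r1c5 has the single candidate 3 ⇒ r1c5=3.
Step 18. [r4c5∈{4}] r4c5 is down to just 4, so r4c5=4.
Step 19. [r3c6∈{3}] r3c6 is down to just 3. So r3c6=3.
Step 20. [r5c1∈{1}] r5c1 has the single candidate 1. So r5c1=1.
Step 21. [r2c6∈{4}] r2c6's peers cover all but 4 ⇒ r2c6=4.

Answer: 4 5 6 2 3 1 / 3 2 1 5 6 4 / 2 6 4 1 5 3 / 5 1 3 6 4 2 / 1 4 5 3 2 6 / 6 3 2 4 1 5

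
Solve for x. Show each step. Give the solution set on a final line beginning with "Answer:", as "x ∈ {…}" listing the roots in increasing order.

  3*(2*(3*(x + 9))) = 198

Step 1. [3*(2*(3*(x + 9))) = 198] 3·(inner) — divide through by 3, so div: 2*(3*(x + 9)) = 66.
Step 2. [2*(3*(x + 9)) = 66] leading coefficient 2: divide by 2. So div: 3*(x + 9) = 33.
Step 3. [3*(x + 9) = 33] leading coefficient 3: divide by 3, so div: x + 9 = 11.
Step 4. [x + 9 = 11] peel the +9: subtract 9 from each side. So sub: x = 2.

Answer: x ∈ {2}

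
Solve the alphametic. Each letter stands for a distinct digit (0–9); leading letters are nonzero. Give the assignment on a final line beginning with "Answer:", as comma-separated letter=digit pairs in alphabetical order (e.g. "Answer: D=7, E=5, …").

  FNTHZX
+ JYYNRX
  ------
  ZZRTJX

Step 1. [col 1: X + X ≡ X (mod 10)] column 1: given nothing yet, carry-in 0, and all letters distinct, none taken yet, X+X≡X (mod 10) forces X=0 ⇒ X=0.
Step 2. [col 2: Z + R ≡ J (mod 10)] column 2 (Z + R ≡ J (mod 10), carry-in 0) doesn't pin J yet; pick J=1 and continue ⇒ J=1.
Step 3. [col 2: Z + R ≡ J (mod 10)] several values work for R in column 2 (Z + R ≡ J (mod 10), carry-in 0); try R=7 ⇒ R=7.
Step 4. [col 2: Z + R ≡ J (mod 10)] column 2: given R=7, J=1, carry-in 0, and digits 0,1,7 already taken and all letters distinct, Z+R≡J (mod 10) forces Z=4. So Z=4.
Step 5. [col 3: H + N ≡ T (mod 10)] several values work for T in column 3 (H + N ≡ T (mod 10), carry-in 1); try T=9. So T=9.
Step 6. [col 3: H + N ≡ T (mod 10)] no forcing yet in column 3 (carry-in 1); H=3 is free and consistent — try it, so H=3.
Step 7. [col 3: H + N ≡ T (mod 10)] column 3 reads H+N+carry(1)=T with H=3, T=9; with digits 0,1,3,4,7,9 already taken and all letters distinct, the only value for N is 5 ⇒ N=5.
Step 8. [col 4: T + Y ≡ R (mod 10)] column 4: given T=9, R=7, carry-in 0, and digits 0,1,3,4,5,7,9 already taken and all letters distinct, T+Y≡R (mod 10) forces Y=8. So Y=8.
Step 9. [col 6: F + J ≡ Z (mod 10)] column 6: given J=1, Z=4, carry-in 1, and digits 0,1,3,4,5,7,8,9 already taken and all letters distinct, F+J≡Z (mod 10) forces F=2, so F=2.

Answer: F=2, H=3, J=1, N=5, R=7, T=9, X=0, Y=8, Z=4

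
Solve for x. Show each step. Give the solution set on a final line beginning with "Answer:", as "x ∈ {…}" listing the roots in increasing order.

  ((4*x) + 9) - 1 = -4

Step 1. [((4*x) + 9) - 1 = -4] the outer -1 inverts by adding 1 ⇒ sub: (4*x) + 9 = -3.
Step 2. [(4*x) + 9 = -3] +9 is outermost — subtract 9 both sides ⇒ sub: 4*x = -12.
Step 3. [4*x = -12] leading coefficient 4: divide by 4. So div: x = -3.

Answer: x ∈ {-3}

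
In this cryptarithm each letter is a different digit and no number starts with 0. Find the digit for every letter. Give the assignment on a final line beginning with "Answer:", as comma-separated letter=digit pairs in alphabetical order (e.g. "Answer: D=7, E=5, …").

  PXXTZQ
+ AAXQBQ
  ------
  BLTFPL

Step 1. [col 1: Q + Q ≡ L (mod 10)] no forcing yet in column 1 (carry-in 0); L=4 is free and consistent — try it ⇒ L=4.
Step 2. [col 1: Q + Q ≡ L (mod 10)] several values work for Q in column 1 (Q + Q ≡ L (mod 10), carry-in 0); try Q=2 ⇒ Q=2.
Step 3. [col 2: Z + B ≡ P (mod 10)] no forcing yet in column 2 (carry-in 0); Z=9 is free and consistent — try it ⇒ Z=9.
Step 4. [col 2: Z + B ≡ P (mod 10)] no forcing yet in column 2 (carry-in 0); P=5 is free and consistent — try it ⇒ P=5.
Step 5. [col 2: Z + B ≡ P (mod 10)] from column 2 (Z=9, P=5, carry-in 0, digits 2,4,5,9 already taken and all letters distinct): B must equal 6 ⇒ B=6.
Step 6. [col 3: T + Q ≡ F (mod 10)] several values work for F in column 3 (T + Q ≡ F (mod 10), carry-in 1); try F=0, so F=0.
Step 7. [col 3: T + Q ≡ F (mod 10)] column 3 reads T+Q+carry(1)=F with Q=2, F=0; with digits 0,2,4,5,6,9 already taken and all letters distinct, the only value for T is 7 ⇒ T=7.
Step 8. [col 4: X + X ≡ T (mod 10)] X=3 is one option consistent with column 4 (X + X ≡ T (mod 10), carry-in 1) — take it. So X=3.
Step 9. [col 5: X + A ≡ L (mod 10)] column 5 reads X+A+carry(0)=L with X=3, L=4; with digits 0,2,3,4,5,6,7,9 already taken and all letters distinct, the only value for A is 1 ⇒ A=1.

Answer: A=1, B=6, F=0, L=4, P=5, Q=2, T=7, X=3, Z=9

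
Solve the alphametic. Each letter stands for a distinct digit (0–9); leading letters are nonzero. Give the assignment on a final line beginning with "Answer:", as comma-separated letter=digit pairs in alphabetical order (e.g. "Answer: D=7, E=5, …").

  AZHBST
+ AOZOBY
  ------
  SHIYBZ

Step 1. [col 1: T + Y ≡ Z (mod 10)] Y=5 is one option consistent with column 1 (T + Y ≡ Z (mod 10), carry-in 0) — take it, so Y=5.
Step 2. [col 1: T + Y ≡ Z (mod 10)] column 1 (T + Y ≡ Z (mod 10), carry-in 0) doesn't pin Z yet; pick Z=2 and continue ⇒ Z=2.
Step 3. [col 1: T + Y ≡ Z (mod 10)] column 1 reads T+Y+carry(0)=Z with Y=5, Z=2; with digits 2,5 already taken and all letters distinct, the only value for T is 7, so T=7.
Step 4. [col 2: S + B ≡ B (mod 10)] in column 2 we have S+B≡B with carry-in 1; given nothing yet and digits 2,5,7 already taken and all letters distinct, that pins S to 9, so S=9.
Step 5. [col 2: S + B ≡ B (mod 10)] column 2 (S + B ≡ B (mod 10), carry-in 1) doesn't pin B yet; pick B=6 and continue. So B=6.
Step 6. [col 3: B + O ≡ Y (mod 10)] column 3: given B=6, Y=5, carry-in 1, and digits 2,5,6,7,9 already taken and all letters distinct, B+O≡Y (mod 10) forces O=8, so O=8.
Step 7. [col 4: H + Z ≡ I (mod 10)] no forcing yet in column 4 (carry-in 1); I=3 is free and consistent — try it. So I=3.
Step 8. [col 4: H + Z ≡ I (mod 10)] in column 4 we have H+Z≡I with carry-in 1; given Z=2, I=3 and digits 2,3,5,6,7,8,9 already taken and all letters distinct, that pins H to 0, so H=0.
Step 9. [col 6: A + A ≡ S (mod 10)] column 6 reads A+A+carry(1)=S with S=9; with digits 0,2,3,5,6,7,8,9 already taken and all letters distinct, the only value for A is 4, so A=4.

Answer: A=4, B=6, H=0, I=3, O=8, S=9, T=7, Y=5, Z=2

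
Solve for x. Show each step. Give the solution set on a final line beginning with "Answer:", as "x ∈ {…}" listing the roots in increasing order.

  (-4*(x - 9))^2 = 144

Step 1. [(-4*(x - 9))^2 = 144] LHS squared, RHS 144 ≥ 0: apply √ (±), so sqrt: -4*(x - 9) = 12 or -12.
Step 2. [-4*(x - 9) = 12 or -12] -4·(inner) — divide through by -4. So div: x - 9 = -3 or 3.
Step 3. [x - 9 = -3 or 3] peel the -9: add 9 from each side, so sub: x = 6 or 12.

Answer: x ∈ {6, 12}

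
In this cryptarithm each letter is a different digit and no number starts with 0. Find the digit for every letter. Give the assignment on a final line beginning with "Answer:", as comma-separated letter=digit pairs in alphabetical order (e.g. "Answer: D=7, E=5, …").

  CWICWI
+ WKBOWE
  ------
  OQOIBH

Step 1. [col 1: I + E ≡ H (mod 10)] I=7 is one option consistent with column 1 (I + E ≡ H (mod 10), carry-in 0) — take it ⇒ I=7.
Step 2. [col 1: I + E ≡ H (mod 10)] no forcing yet in column 1 (carry-in 0); E=5 is free and consistent — try it, so E=5.
Step 3. [col 1: I + E ≡ H (mod 10)] column 1: given I=7, E=5, carry-in 0, and digits 5,7 already taken and all letters distinct, I+E≡H (mod 10) forces H=2, so H=2.
Step 4. [col 2: W + W ≡ B (mod 10)] no forcing yet in column 2 (carry-in 1); W=4 is free and consistent — try it, so W=4.
Step 5. [col 2: W + W ≡ B (mod 10)] column 2 reads W+W+carry(1)=B with W=4; with digits 2,4,5,7 already taken and all letters distinct, the only value for B is 9, so B=9.
Step 6. [col 3: C + O ≡ I (mod 10)] O=6 is one option consistent with column 3 (C + O ≡ I (mod 10), carry-in 0) — take it ⇒ O=6.
Step 7. [col 3: C + O ≡ I (mod 10)] column 3: given O=6, I=7, carry-in 0, and digits 2,4,5,6,7,9 already taken and all letters distinct, C+O≡I (mod 10) forces C=1 ⇒ C=1.
Step 8. [col 5: W + K ≡ Q (mod 10)] K=8 is one option consistent with column 5 (W + K ≡ Q (mod 10), carry-in 1) — take it ⇒ K=8.
Step 9. [col 5: W + K ≡ Q (mod 10)] from column 5 (W=4, K=8, carry-in 1, digits 1,2,4,5,6,7,8,9 already taken and all letters distinct): Q must equal 3. So Q=3.

Answer: B=9, C=1, E=5, H=2, I=7, K=8, O=6, Q=3, W=4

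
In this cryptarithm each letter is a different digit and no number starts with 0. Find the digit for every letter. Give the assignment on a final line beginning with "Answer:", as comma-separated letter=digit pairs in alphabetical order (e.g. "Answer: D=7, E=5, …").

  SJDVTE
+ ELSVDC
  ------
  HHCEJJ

Step 1. [col 1: E + C ≡ J (mod 10)] E=3 is one option consistent with column 1 (E + C ≡ J (mod 10), carry-in 0) — take it ⇒ E=3.
Step 2. [col 1: E + C ≡ J (mod 10)] no forcing yet in column 1 (carry-in 0); J=2 is free and consistent — try it, so J=2.
Step 3. [col 1: E + C ≡ J (mod 10)] column 1: given E=3, J=2, carry-in 0, and digits 2,3 already taken and all letters distinct, E+C≡J (mod 10) forces C=9. So C=9.
Step 4. [col 2: T + D ≡ J (mod 10)] column 2 (T + D ≡ J (mod 10), carry-in 1) doesn't pin D yet; pick D=4 and continue ⇒ D=4.
Step 5. [col 2: T + D ≡ J (mod 10)] column 2 reads T+D+carry(1)=J with D=4, J=2; with digits 2,3,4,9 already taken and all letters distinct, the only value for T is 7 ⇒ T=7.
Step 6. [col 3: V + V ≡ E (mod 10)] no forcing yet in column 3 (carry-in 1); V=1 is free and consistent — try it, so V=1.
Step 7. [col 4: D + S ≡ C (mod 10)] in column 4 we have D+S≡C with carry-in 0; given D=4, C=9 and digits 1,2,3,4,7,9 already taken and all letters distinct, that pins S to 5. So S=5.
Step 8. [col 5: J + L ≡ H (mod 10)] column 5 (J + L ≡ H (mod 10), carry-in 0) doesn't pin H yet; pick H=8 and continue ⇒ H=8.
Step 9. [col 5: J + L ≡ H (mod 10)] column 5 reads J+L+carry(0)=H with J=2, H=8; with digits 1,2,3,4,5,7,8,9 already taken and all letters distinct, the only value for L is 6, so L=6.

Answer: C=9, D=4, E=3, H=8, J=2, L=6, S=5, T=7, V=1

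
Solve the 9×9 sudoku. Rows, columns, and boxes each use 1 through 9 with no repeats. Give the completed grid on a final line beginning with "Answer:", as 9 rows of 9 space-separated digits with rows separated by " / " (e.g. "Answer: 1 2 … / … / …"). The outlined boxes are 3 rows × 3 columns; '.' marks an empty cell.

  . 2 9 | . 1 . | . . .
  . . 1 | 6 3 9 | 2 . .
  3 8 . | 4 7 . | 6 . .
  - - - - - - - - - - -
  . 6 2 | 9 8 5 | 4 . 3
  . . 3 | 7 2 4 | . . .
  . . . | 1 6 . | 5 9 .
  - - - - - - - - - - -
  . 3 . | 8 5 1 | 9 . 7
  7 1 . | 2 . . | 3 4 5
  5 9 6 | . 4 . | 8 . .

Step 1. [r2c1∈{4}] r2c1's peers cover all but 4. So r2c1=4.
Step 2. [r2c9∈{8}] r2c9's peers cover all but 8 ⇒ r2c9=8.
Step 3. [r5c7∈{1}] nothing but 1 survives at r5c7 ⇒ r5c7=1.
Step 4. [r6c3∈{4,7,8}] col 3 places 7 nowhere but r6c3 ⇒ r6c3=7.
Step 5. [r2c2∈{5,7}] across col 2, 7 lands solely at r2c2, so r2c2=7.
Step 6. [r1c8∈{3,5,7}] across row 1, 3 lands solely at r1c8. So r1c8=3.
Step 7. [r7c8∈{2,6}] across row 7, 6 lands solely at r7c8 ⇒ r7c8=6.
Step 8. [r9c8∈{1,2}] r9c8 is the only open cell in col 8 admitting 2 ⇒ r9c8=2.
Step 9. [r3c8∈{1,5}] col 8 places 1 nowhere but r3c8. So r3c8=1.
Step 10. [r6c1∈{8}] only 8 remains possible at r6c1, so r6c1=8.
Step 11. [r6c6∈{3}] r6c6 is down to just 3. So r6c6=3.
Step 12. [r1c1∈{6}] only 6 remains possible at r1c1 ⇒ r1c1=6.
Step 13. [r9c9∈{1}] r9c9 is down to just 1, so r9c9=1.
Step 14. [r1c7∈{7}] r1c7's peers cover all but 7 ⇒ r1c7=7.
Step 15. [r3c6∈{2}] nothing but 2 survives at r3c6 ⇒ r3c6=2.
Step 16. [r5c8∈{8}] r5c8's peers cover all but 8 ⇒ r5c8=8.
Step 17. [r5c9∈{6}] r5c9 is down to just 6, so r5c9=6.
Step 18. [r4c8∈{7}] r4c8 is down to just 7. So r4c8=7.
Step 19. [r6c9∈{2}] r6c9 has the single candidate 2. So r6c9=2.
Step 20. [r2c8∈{5}] nothing but 5 survives at r2c8. So r2c8=5.
Step 21. [r1c6∈{8}] nothing but 8 survives at r1c6 ⇒ r1c6=8.
Step 22. [r9c6∈{7}] r9c6's peers cover all but 7, so r9c6=7.
Step 23. [r4c1∈{1}] r4c1's peers cover all but 1. So r4c1=1.
Step 24. [r3c9∈{9}] only 9 remains possible at r3c9, so r3c9=9.
Step 25. [r8c3∈{8}] r8c3 has the single candidate 8 ⇒ r8c3=8.
Step 26. [r6c2∈{4}] nothing but 4 survives at r6c2. So r6c2=4.
Step 27. [r8c5∈{9}] nothing but 9 survives at r8c5 ⇒ r8c5=9.
Step 28. [r1c4∈{5}] r1c4's peers cover all but 5 ⇒ r1c4=5.
Step 29. [r8c6∈{6}] only 6 remains possible at r8c6. So r8c6=6.
Step 30. [r9c4∈{3}] only 3 remains possible at r9c4, so r9c4=3.
Step 31. [r7c1∈{2}] nothing but 2 survives at r7c1 ⇒ r7c1=2.
Step 32. [r1c9∈{4}] r1c9 has the single candidate 4. So r1c9=4.
Step 33. [r3c3∈{5}] r3c3 has the single candidate 5. So r3c3=5.
Step 34. [r5c1∈{9}] only 9 remains possible at r5c1. So r5c1=9.
Step 35. [r5c2∈{5}] nothing but 5 survives at r5c2. So r5c2=5.
Step 36. [r7c3∈{4}] r7c3 has the single candidate 4. So r7c3=4.

Answer: 6 2 9 5 1 8 7 3 4 / 4 7 1 6 3 9 2 5 8 / 3 8 5 4 7 2 6 1 9 / 1 6 2 9 8 5 4 7 3 / 9 5 3 7 2 4 1 8 6 / 8 4 7 1 6 3 5 9 2 / 2 3 4 8 5 1 9 6 7 / 7 1 8 2 9 6 3 4 5 / 5 9 6 3 4 7 8 2 1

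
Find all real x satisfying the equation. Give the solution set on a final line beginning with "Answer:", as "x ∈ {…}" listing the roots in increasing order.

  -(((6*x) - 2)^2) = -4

Step 1. [-(((6*x) - 2)^2) = -4] leading − — multiply by −1, so neg: ((6*x) - 2)^2 = 4.
Step 2. [((6*x) - 2)^2 = 4] LHS squared, RHS 4 ≥ 0: apply √ (±), so sqrt: (6*x) - 2 = 2 or -2.
Step 3. [(6*x) - 2 = 2 or -2] peel the -2: add 2 from each side. So sub: 6*x = 4 or 0.
Step 4. [6*x = 4 or 0] LHS = 6·(…); ÷6 both sides ⇒ div: x = 2/3 or 0.

Answer: x ∈ {0, 2/3}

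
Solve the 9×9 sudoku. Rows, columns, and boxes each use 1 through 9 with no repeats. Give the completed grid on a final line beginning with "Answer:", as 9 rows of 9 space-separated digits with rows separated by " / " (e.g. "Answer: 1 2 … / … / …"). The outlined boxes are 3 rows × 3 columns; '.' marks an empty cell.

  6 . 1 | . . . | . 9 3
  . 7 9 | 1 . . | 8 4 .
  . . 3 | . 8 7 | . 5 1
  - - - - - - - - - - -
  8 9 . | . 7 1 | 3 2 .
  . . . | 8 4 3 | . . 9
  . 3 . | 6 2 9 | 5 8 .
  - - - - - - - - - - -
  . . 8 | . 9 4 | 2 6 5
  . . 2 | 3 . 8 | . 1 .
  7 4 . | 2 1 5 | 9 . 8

Step 1. [r6c1∈{1,4}] r6c1 is the only open cell in row 6 admitting 1. So r6c1=1.
Step 2. [r3c2∈{2}] nothing but 2 survives at r3c2. So r3c2=2.
Step 3. [r2c1∈{5}] r2c1's peers cover all but 5, so r2c1=5.
Step 4. [r5c8∈{7}] r5c8 has the single candidate 7, so r5c8=7.
Step 5. [r2c6∈{2,6}] across col 6, 6 lands solely at r2c6, so r2c6=6.
Step 6. [r9c3∈{6}] r9c3 has the single candidate 6 ⇒ r9c3=6.
Step 7. [r6c9∈{4}] only 4 remains possible at r6c9. So r6c9=4.
Step 8. [r5c3∈{5}] nothing but 5 survives at r5c3, so r5c3=5.
Step 9. [r1c4∈{4,5}] across row 1, 4 lands solely at r1c4, so r1c4=4.
Step 10. [r4c9∈{6}] r4c9's peers cover all but 6 ⇒ r4c9=6.
Step 11. [r1c7∈{7}] only 7 remains possible at r1c7. So r1c7=7.
Step 12. [r7c4∈{7}] nothing but 7 survives at r7c4, so r7c4=7.
Step 13. [r3c1∈{4}] only 4 remains possible at r3c1, so r3c1=4.
Step 14. [r3c4∈{9}] r3c4 is down to just 9, so r3c4=9.
Step 15. [r4c3∈{4}] r4c3's peers cover all but 4 ⇒ r4c3=4.
Step 16. [r5c2∈{6}] r5c2 has the single candidate 6 ⇒ r5c2=6.
Step 17. [r7c1∈{3}] r7c1 has the single candidate 3. So r7c1=3.
Step 18. [r8c9∈{7}] r8c9 is down to just 7, so r8c9=7.
Step 19. [r1c2∈{8}] r1c2 has the single candidate 8, so r1c2=8.
Step 20. [r5c1∈{2}] r5c1 is down to just 2, so r5c1=2.
Step 21. [r3c7∈{6}] r3c7 has the single candidate 6, so r3c7=6.
Step 22. [r7c2∈{1}] r7c2 is down to just 1 ⇒ r7c2=1.
Step 23. [r9c8∈{3}] nothing but 3 survives at r9c8, so r9c8=3.
Step 24. [r4c4∈{5}] only 5 remains possible at r4c4. So r4c4=5.
Step 25. [r2c9∈{2}] nothing but 2 survives at r2c9. So r2c9=2.
Step 26. [r6c3∈{7}] only 7 remains possible at r6c3, so r6c3=7.
Step 27. [r8c1∈{9}] only 9 remains possible at r8c1 ⇒ r8c1=9.
Step 28. [r5c7∈{1}] r5c7 has the single candidate 1, so r5c7=1.
Step 29. [r8c2∈{5}] r8c2's peers cover all but 5, so r8c2=5.
Step 30. [r2c5∈{3}] nothing but 3 survives at r2c5 ⇒ r2c5=3.
Step 31. [r1c5∈{5}] r1c5 has the single candidate 5. So r1c5=5.
Step 32. [r1c6∈{2}] r1c6's peers cover all but 2, so r1c6=2.
Step 33. [r8c7∈{4}] r8c7's peers cover all but 4, so r8c7=4.
Step 34. [r8c5∈{6}] r8c5's peers cover all but 6. So r8c5=6.

Answer: 6 8 1 4 5 2 7 9 3 / 5 7 9 1 3 6 8 4 2 / 4 2 3 9 8 7 6 5 1 / 8 9 4 5 7 1 3 2 6 / 2 6 5 8 4 3 1 7 9 / 1 3 7 6 2 9 5 8 4 / 3 1 8 7 9 4 2 6 5 / 9 5 2 3 6 8 4 1 7 / 7 4 6 2 1 5 9 3 8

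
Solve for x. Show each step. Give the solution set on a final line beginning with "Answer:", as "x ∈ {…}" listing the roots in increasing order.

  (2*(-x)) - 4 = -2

Step 1. [(2*(-x)) - 4 = -2] the outer -4 inverts by adding 4, so sub: 2*(-x) = 2.
Step 2. [2*(-x) = 2] leading coefficient 2: divide by 2 ⇒ div: -x = 1.
Step 3. [-x = 1] flip signs both sides, so neg: x = -1.

Answer: x ∈ {-1}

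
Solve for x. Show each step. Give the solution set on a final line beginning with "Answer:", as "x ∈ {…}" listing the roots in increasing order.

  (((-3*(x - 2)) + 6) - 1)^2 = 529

Step 1. [(((-3*(x - 2)) + 6) - 1)^2 = 529] 529 ≥ 0, LHS is (·)² — take ±√, so sqrt: ((-3*(x - 2)) + 6) - 1 = 23 or -23.
Step 2. [((-3*(x - 2)) + 6) - 1 = 23 or -23] the outer -1 inverts by adding 1. So sub: (-3*(x - 2)) + 6 = 24 or -22.
Step 3. [(-3*(x - 2)) + 6 = 24 or -22] the outer +6 inverts by subtracting 6 ⇒ sub: -3*(x - 2) = 18 or -28.
Step 4. [-3*(x - 2) = 18 or -28] leading coefficient -3: divide by -3, so div: x - 2 = -6 or 28/3.
Step 5. [x - 2 = -6 or 28/3] the outer -2 inverts by adding 2 ⇒ sub: x = -4 or 34/3.

Answer: x ∈ {-4, 34/3}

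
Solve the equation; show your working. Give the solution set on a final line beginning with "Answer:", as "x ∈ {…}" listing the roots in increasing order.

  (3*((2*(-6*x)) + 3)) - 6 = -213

Step 1. [(3*((2*(-6*x)) + 3)) - 6 = -213] common factor 3 (LHS and -213) — divide through. So factor: ((2*(-6*x)) + 3) - 2 = -71.
Step 2. [((2*(-6*x)) + 3) - 2 = -71] peel the -2: add 2 from each side. So sub: (2*(-6*x)) + 3 = -69.
Step 3. [(2*(-6*x)) + 3 = -69] +3 is outermost — subtract 3 both sides, so sub: 2*(-6*x) = -72.
Step 4. [2*(-6*x) = -72] leading coefficient 2: divide by 2 ⇒ div: -6*x = -36.
Step 5. [-6*x = -36] divide by the outer -6, so div: x = 6.

Answer: x ∈ {6}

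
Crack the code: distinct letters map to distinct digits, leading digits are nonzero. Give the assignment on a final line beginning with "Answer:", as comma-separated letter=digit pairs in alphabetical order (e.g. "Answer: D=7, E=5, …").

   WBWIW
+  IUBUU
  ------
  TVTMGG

Step 1. [col 1: W + U ≡ G (mod 10)] column 1 (W + U ≡ G (mod 10), carry-in 0) doesn't pin U yet; pick U=8 and continue ⇒ U=8.
Step 2. [T] T is the leading digit of a 6-digit sum of two 5-digit numbers; the final carry is exactly 1, so T=1.
Step 3. [col 1: W + U ≡ G (mod 10)] several values work for W in column 1 (W + U ≡ G (mod 10), carry-in 0); try W=7, so W=7.
Step 4. [col 1: W + U ≡ G (mod 10)] column 1 reads W+U+carry(0)=G with W=7, U=8; with digits 1,7,8 already taken and all letters distinct, the only value for G is 5. So G=5.
Step 5. [col 2: I + U ≡ G (mod 10)] from column 2 (U=8, G=5, carry-in 1, digits 1,5,7,8 already taken and all letters distinct): I must equal 6 ⇒ I=6.
Step 6. [col 3: W + B ≡ M (mod 10)] several values work for B in column 3 (W + B ≡ M (mod 10), carry-in 1); try B=2 ⇒ B=2.
Step 7. [col 3: W + B ≡ M (mod 10)] from column 3 (W=7, B=2, carry-in 1, digits 1,2,5,6,7,8 already taken and all letters distinct): M must equal 0. So M=0.
Step 8. [col 5: W + I ≡ V (mod 10)] column 5 reads W+I+carry(1)=V with W=7, I=6; with digits 0,1,2,5,6,7,8 already taken and all letters distinct, the only value for V is 4 ⇒ V=4.

Answer: B=2, G=5, I=6, M=0, T=1, U=8, V=4, W=7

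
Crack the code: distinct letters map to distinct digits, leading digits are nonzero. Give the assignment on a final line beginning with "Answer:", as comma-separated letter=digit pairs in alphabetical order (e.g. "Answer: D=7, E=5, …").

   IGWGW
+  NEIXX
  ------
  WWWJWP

Step 1. [col 1: W + X ≡ P (mod 10)] column 1 (W + X ≡ P (mod 10), carry-in 0) doesn't pin X yet; pick X=4 and continue, so X=4.
Step 2. [col 1: W + X ≡ P (mod 10)] P=5 is one option consistent with column 1 (W + X ≡ P (mod 10), carry-in 0) — take it, so P=5.
Step 3. [col 1: W + X ≡ P (mod 10)] from column 1 (X=4, P=5, carry-in 0, digits 4,5 already taken and all letters distinct): W must equal 1 ⇒ W=1.
Step 4. [col 2: G + X ≡ W (mod 10)] in column 2 we have G+X≡W with carry-in 0; given X=4, W=1 and digits 1,4,5 already taken and all letters distinct, that pins G to 7, so G=7.
Step 5. [col 3: W + I ≡ J (mod 10)] column 3 (W + I ≡ J (mod 10), carry-in 1) doesn't pin I yet; pick I=8 and continue, so I=8.
Step 6. [col 3: W + I ≡ J (mod 10)] from column 3 (W=1, I=8, carry-in 1, digits 1,4,5,7,8 already taken and all letters distinct): J must equal 0. So J=0.
Step 7. [col 4: G + E ≡ W (mod 10)] in column 4 we have G+E≡W with carry-in 1; given G=7, W=1 and digits 0,1,4,5,7,8 already taken and all letters distinct, that pins E to 3 ⇒ E=3.
Step 8. [col 5: I + N ≡ W (mod 10)] column 5 reads I+N+carry(1)=W with I=8, W=1; with digits 0,1,3,4,5,7,8 already taken and all letters distinct, the only value for N is 2 ⇒ N=2.

Answer: E=3, G=7, I=8, J=0, N=2, P=5, W=1, X=4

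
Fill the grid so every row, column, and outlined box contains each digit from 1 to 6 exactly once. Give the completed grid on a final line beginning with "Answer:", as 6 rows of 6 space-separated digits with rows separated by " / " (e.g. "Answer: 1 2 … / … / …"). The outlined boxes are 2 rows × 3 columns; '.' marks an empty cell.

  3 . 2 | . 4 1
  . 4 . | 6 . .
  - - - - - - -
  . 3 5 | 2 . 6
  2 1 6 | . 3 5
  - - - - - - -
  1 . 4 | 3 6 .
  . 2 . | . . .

Step 1. [r1c4∈{5}] only 5 remains possible at r1c4. So r1c4=5.
Step 2. [r6c5∈{1,5}] in col 5, 5 fits only at r6c5. So r6c5=5.
Step 3. [r5c6∈{2}] r5c6's peers cover all but 2 ⇒ r5c6=2.
Step 4. [r4c4∈{4}] r4c4's peers cover all but 4, so r4c4=4.
Step 5. [r5c2∈{5}] r5c2's peers cover all but 5 ⇒ r5c2=5.
Step 6. [r3c5∈{1}] r3c5 has the single candidate 1, so r3c5=1.
Step 7. [r2c5∈{2}] r2c5's peers cover all but 2 ⇒ r2c5=2.
Step 8. [r6c6∈{4}] r6c6 is down to just 4, so r6c6=4.
Step 9. [r6c3∈{3}] r6c3's peers cover all but 3. So r6c3=3.
Step 10. [r2c1∈{5}] r2c1's peers cover all but 5 ⇒ r2c1=5.
Step 11. [r6c1∈{6}] only 6 remains possible at r6c1. So r6c1=6.
Step 12. [r1c2∈{6}] r1c2 is down to just 6 ⇒ r1c2=6.
Step 13. [r6c4∈{1}] r6c4 is down to just 1, so r6c4=1.
Step 14. [r2c3∈{1}] only 1 remains possible at r2c3, so r2c3=1.
Step 15. [r3c1∈{4}] nothing but 4 survives at r3c1. So r3c1=4.
Step 16. [r2c6∈{3}] r2c6 has the single candidate 3, so r2c6=3.

Answer: 3 6 2 5 4 1 / 5 4 1 6 2 3 / 4 3 5 2 1 6 / 2 1 6 4 3 5 / 1 5 4 3 6 2 / 6 2 3 1 5 4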